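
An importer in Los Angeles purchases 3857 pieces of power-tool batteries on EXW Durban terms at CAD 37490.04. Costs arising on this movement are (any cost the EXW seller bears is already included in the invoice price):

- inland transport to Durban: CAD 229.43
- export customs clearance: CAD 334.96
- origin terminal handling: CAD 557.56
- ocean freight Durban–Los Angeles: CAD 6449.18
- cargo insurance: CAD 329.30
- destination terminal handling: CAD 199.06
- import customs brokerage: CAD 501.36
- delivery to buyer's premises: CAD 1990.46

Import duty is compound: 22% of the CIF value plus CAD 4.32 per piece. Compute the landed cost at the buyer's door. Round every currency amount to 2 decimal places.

Total landed cost: CAD 74729.49

EXW: the seller makes goods available at their premises; the buyer bears all onward costs.
CIF value = EXW price + inland to port + export clearance + origin terminal + freight + insurance = 37490.04 + 229.43 + 334.96 + 557.56 + 6449.18 + 329.30 = 45390.47
Ad valorem component: 45390.47 × 22% = 9985.90
Specific component: 3857 × 4.32 = 16662.24
Import duty = 9985.90 + 16662.24 = 26648.14
Buyer bears: inland to port 229.43 + export clearance 334.96 + origin terminal 557.56 + freight 6449.18 + insurance 329.30 + destination terminal 199.06 + brokerage 501.36 + delivery 1990.46 + duty 26648.14 = 37239.45
Landed cost = invoice 37490.04 + 37239.45 = 74729.49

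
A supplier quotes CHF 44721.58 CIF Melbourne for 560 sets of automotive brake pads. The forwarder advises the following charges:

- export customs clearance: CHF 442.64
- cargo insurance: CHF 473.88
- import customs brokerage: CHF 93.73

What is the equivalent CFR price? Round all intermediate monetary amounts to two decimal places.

CFR price: CHF 44247.70

Not relevant to the conversion: export clearance — on the seller under both CIF and CFR; already in the CIF price and stays in the CFR price. brokerage — on the buyer under both terms; not part of either seller's price.
From CIF to CFR, the seller no longer bears: insurance.
CFR price = 44721.58 − 473.88 = 44247.70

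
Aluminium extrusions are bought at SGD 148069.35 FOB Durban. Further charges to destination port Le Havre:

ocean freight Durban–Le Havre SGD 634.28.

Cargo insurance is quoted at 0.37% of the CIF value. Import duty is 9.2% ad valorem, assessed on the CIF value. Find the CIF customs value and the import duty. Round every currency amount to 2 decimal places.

CIF value: SGD 149255.88; import duty: SGD 13731.54

Let C be the CIF value. C = FOB price + freight + 0.37% × C
C − 0.37% × C = 148069.35 + 634.28
0.9963 × C = 148703.63
C = 148703.63 / 0.9963 = 149255.88
Insurance premium = 0.37% × 149255.88 = 552.25
Import duty = 149255.88 × 9.2% = 13731.54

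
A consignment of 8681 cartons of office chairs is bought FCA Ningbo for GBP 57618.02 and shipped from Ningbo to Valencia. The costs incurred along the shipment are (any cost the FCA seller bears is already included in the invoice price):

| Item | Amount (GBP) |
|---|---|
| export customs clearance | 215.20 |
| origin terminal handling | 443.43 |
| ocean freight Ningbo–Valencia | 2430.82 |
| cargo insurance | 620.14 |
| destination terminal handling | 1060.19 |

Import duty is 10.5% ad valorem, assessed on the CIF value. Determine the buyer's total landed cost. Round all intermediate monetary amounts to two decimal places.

FCA: the seller delivers export-cleared goods to the carrier; the buyer bears costs from that point.
Already in the invoice (seller's account under FCA): export clearance — exclude.
CIF value = FCA price + origin terminal + freight + insurance = 57618.02 + 443.43 + 2430.82 + 620.14 = 61112.41
Import duty = 61112.41 × 10.5% = 6416.80
Buyer bears: origin terminal 443.43 + freight 2430.82 + insurance 620.14 + destination terminal 1060.19 + duty 6416.80 = 10971.38
Landed cost = invoice 57618.02 + 10971.38 = 68589.40

Total landed cost: GBP 68589.40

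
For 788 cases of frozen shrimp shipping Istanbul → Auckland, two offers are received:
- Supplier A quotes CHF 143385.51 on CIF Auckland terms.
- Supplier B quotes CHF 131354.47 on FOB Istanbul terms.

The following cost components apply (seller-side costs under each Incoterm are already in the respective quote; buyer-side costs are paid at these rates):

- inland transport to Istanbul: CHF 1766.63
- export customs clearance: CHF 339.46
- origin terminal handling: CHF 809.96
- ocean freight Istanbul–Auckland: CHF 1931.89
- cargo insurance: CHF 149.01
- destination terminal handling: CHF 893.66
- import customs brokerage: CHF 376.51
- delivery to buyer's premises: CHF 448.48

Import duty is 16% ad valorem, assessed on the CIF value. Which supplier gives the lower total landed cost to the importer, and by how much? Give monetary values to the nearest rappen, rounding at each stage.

Supplier B is cheaper by CHF 11542.16

Supplier A (CIF):
The CIF price already equals the CIF value: 143385.51
Import duty = 143385.51 × 16% = 22941.68
Buyer bears (A): 893.66 + 376.51 + 448.48 = 1718.65
Landed cost (A) = invoice 143385.51 + 1718.65 + duty 22941.68 = 168045.84
Supplier B (FOB):
CIF value = FOB price + freight + insurance = 131354.47 + 1931.89 + 149.01 = 133435.37
Import duty = 133435.37 × 16% = 21349.66
Buyer bears (B): 1931.89 + 149.01 + 893.66 + 376.51 + 448.48 = 3799.55
Landed cost (B) = invoice 131354.47 + 3799.55 + duty 21349.66 = 156503.68
Difference = |168045.84 − 156503.68| = 11542.16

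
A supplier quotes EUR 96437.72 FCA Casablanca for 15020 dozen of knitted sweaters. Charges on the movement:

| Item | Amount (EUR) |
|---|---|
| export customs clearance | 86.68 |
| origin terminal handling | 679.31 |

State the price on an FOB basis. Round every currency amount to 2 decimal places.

Not relevant to the conversion: export clearance — on the seller under both FCA and FOB; already in the FCA price and stays in the FOB price.
From FCA to FOB, the seller additionally bears: origin terminal.
FOB price = 96437.72 + 679.31 = 97117.03

FOB price: EUR 97117.03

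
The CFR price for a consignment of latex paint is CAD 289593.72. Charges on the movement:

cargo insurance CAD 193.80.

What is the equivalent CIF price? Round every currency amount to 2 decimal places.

From CFR to CIF, the seller additionally bears: insurance.
CIF price = 289593.72 + 193.80 = 289787.52

CIF price: CAD 289787.52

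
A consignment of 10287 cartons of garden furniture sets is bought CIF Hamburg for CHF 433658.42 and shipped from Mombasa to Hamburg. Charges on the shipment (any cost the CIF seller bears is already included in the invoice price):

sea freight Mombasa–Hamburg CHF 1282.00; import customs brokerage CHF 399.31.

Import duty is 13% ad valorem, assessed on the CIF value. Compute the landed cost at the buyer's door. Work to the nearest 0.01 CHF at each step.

Total landed cost: CHF 490433.32

CIF: the seller pays costs through ocean freight and marine insurance to the destination port.
Already in the invoice (seller's account under CIF): freight — exclude.
The CIF price already equals the CIF value: 433658.42
Import duty = 433658.42 × 13% = 56375.59
Buyer bears: brokerage 399.31 + duty 56375.59 = 56774.90
Landed cost = invoice 433658.42 + 56774.90 = 490433.32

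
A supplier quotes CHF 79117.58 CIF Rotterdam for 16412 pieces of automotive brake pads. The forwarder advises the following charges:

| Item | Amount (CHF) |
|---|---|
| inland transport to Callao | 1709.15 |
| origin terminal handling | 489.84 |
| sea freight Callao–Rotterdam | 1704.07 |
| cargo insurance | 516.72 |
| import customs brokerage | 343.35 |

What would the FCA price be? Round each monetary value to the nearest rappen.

Not relevant to the conversion: inland to port — on the seller under both CIF and FCA; already in the CIF price and stays in the FCA price. brokerage — on the buyer under both terms; not part of either seller's price.
From CIF to FCA, the seller no longer bears: origin terminal, freight, insurance.
FCA price = 79117.58 − 489.84 − 1704.07 − 516.72 = 76406.95

FCA price: CHF 76406.95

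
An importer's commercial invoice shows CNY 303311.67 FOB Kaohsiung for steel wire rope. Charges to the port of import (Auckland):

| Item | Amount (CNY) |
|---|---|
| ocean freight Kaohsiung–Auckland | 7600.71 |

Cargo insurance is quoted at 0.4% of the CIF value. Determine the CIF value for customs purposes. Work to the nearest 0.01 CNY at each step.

Let C be the CIF value. C = FOB price + freight + 0.4% × C
C − 0.4% × C = 303311.67 + 7600.71
0.996 × C = 310912.38
C = 310912.38 / 0.996 = 312161.02
Insurance premium = 0.4% × 312161.02 = 1248.64

CIF value: CNY 312161.02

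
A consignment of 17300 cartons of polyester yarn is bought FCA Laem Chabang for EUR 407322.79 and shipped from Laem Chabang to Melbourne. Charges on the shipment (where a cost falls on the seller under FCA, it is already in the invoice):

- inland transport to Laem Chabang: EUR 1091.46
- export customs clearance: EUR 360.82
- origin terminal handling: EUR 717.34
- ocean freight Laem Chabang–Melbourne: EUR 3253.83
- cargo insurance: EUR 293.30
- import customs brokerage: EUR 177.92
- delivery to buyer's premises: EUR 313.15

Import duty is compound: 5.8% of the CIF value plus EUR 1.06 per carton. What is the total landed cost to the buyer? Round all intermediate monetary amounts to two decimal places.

FCA: the seller delivers export-cleared goods to the carrier; the buyer bears costs from that point.
Already in the invoice (seller's account under FCA): inland to port, export clearance — exclude.
CIF value = FCA price + origin terminal + freight + insurance = 407322.79 + 717.34 + 3253.83 + 293.30 = 411587.26
Ad valorem component: 411587.26 × 5.8% = 23872.06
Specific component: 17300 × 1.06 = 18338.00
Import duty = 23872.06 + 18338.00 = 42210.06
Buyer bears: origin terminal 717.34 + freight 3253.83 + insurance 293.30 + brokerage 177.92 + delivery 313.15 + duty 42210.06 = 46965.60
Landed cost = invoice 407322.79 + 46965.60 = 454288.39

Total landed cost: EUR 454288.39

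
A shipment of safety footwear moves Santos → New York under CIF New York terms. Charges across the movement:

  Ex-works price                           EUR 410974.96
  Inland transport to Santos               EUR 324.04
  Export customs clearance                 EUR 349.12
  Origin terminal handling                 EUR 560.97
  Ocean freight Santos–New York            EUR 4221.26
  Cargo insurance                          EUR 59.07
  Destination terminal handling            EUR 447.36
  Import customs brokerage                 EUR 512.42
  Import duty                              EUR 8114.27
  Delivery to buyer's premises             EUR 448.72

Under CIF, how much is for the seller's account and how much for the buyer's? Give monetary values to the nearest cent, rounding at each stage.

CIF: the seller pays costs through ocean freight and marine insurance to the destination port.
Seller's account: goods 410974.96 + inland to port 324.04 + export clearance 349.12 + origin terminal 560.97 + freight 4221.26 + insurance 59.07 = 416489.42
Buyer's account: destination terminal 447.36 + brokerage 512.42 + duty 8114.27 + delivery 448.72 = 9522.77

Seller: EUR 416489.42; buyer: EUR 9522.77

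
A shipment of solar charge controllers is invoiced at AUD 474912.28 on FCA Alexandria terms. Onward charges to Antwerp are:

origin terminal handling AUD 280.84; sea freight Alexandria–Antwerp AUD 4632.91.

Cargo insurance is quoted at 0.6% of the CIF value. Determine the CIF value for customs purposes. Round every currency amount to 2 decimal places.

CIF value: AUD 482722.36

Let C be the CIF value. C = FCA price + pre-shipment costs + freight + 0.6% × C
C − 0.6% × C = 474912.28 + 280.84 + 4632.91
0.994 × C = 479826.03
C = 479826.03 / 0.994 = 482722.36
Insurance premium = 0.6% × 482722.36 = 2896.33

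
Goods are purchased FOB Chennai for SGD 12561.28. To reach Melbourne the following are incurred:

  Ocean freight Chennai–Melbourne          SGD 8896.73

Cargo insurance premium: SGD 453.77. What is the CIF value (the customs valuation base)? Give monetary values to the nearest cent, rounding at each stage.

CIF value: SGD 21911.78

CIF = FOB price + freight + insurance
CIF = 12561.28 + 8896.73 + 453.77 = 21911.78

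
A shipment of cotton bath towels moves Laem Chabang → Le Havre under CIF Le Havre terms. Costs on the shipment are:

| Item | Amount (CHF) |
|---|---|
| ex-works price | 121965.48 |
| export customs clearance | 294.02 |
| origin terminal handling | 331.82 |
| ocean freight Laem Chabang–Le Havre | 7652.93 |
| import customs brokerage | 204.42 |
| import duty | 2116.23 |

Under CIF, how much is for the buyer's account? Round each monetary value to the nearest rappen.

Buyer's account: CHF 2320.65

CIF: the seller pays costs through ocean freight and marine insurance to the destination port.
Seller's account: goods 121965.48 + export clearance 294.02 + origin terminal 331.82 + freight 7652.93 = 130244.25
Buyer's account: brokerage 204.42 + duty 2116.23 = 2320.65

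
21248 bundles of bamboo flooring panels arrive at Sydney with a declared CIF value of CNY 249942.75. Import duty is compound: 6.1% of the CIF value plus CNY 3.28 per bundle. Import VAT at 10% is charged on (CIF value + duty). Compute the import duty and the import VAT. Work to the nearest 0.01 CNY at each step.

Import duty: CNY 84939.95; import VAT: CNY 33488.27

Ad valorem component: 249942.75 × 6.1% = 15246.51
Specific component: 21248 × 3.28 = 69693.44
Import duty = 15246.51 + 69693.44 = 84939.95
VAT base = CIF + duty = 249942.75 + 84939.95 = 334882.70
Import VAT = 334882.70 × 10% = 33488.27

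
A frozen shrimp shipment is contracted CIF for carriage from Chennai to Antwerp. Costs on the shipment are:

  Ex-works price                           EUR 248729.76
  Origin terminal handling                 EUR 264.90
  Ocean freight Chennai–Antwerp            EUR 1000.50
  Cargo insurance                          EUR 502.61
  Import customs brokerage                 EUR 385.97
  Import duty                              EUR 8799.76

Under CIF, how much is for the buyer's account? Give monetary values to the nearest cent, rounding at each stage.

Buyer's account: EUR 9185.73

CIF: the seller pays costs through ocean freight and marine insurance to the destination port.
Seller's account: goods 248729.76 + origin terminal 264.90 + freight 1000.50 + insurance 502.61 = 250497.77
Buyer's account: brokerage 385.97 + duty 8799.76 = 9185.73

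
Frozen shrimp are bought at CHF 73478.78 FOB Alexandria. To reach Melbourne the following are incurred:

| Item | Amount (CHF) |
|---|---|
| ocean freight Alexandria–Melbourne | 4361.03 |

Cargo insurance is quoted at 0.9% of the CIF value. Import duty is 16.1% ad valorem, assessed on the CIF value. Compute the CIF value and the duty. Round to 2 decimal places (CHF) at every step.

CIF value: CHF 78546.73; import duty: CHF 12646.02

Let C be the CIF value. C = FOB price + freight + 0.9% × C
C − 0.9% × C = 73478.78 + 4361.03
0.991 × C = 77839.81
C = 77839.81 / 0.991 = 78546.73
Insurance premium = 0.9% × 78546.73 = 706.92
Import duty = 78546.73 × 16.1% = 12646.02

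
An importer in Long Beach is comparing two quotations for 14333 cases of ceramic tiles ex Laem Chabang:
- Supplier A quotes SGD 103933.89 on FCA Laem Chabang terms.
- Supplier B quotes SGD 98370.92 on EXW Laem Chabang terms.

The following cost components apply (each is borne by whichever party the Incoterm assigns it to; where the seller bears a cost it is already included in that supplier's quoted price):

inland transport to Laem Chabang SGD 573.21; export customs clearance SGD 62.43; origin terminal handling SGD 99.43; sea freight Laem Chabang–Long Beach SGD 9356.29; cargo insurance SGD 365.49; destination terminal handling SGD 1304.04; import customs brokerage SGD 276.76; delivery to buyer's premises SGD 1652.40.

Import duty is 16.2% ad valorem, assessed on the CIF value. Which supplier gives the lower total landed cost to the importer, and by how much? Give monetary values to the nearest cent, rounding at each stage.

Supplier A (FCA):
CIF value = FCA price + origin terminal + freight + insurance = 103933.89 + 99.43 + 9356.29 + 365.49 = 113755.10
Import duty = 113755.10 × 16.2% = 18428.33
Buyer bears (A): 99.43 + 9356.29 + 365.49 + 1304.04 + 276.76 + 1652.40 = 13054.41
Landed cost (A) = invoice 103933.89 + 13054.41 + duty 18428.33 = 135416.63
Supplier B (EXW):
CIF value = EXW price + inland to port + export clearance + origin terminal + freight + insurance = 98370.92 + 573.21 + 62.43 + 99.43 + 9356.29 + 365.49 = 108827.77
Import duty = 108827.77 × 16.2% = 17630.10
Buyer bears (B): 573.21 + 62.43 + 99.43 + 9356.29 + 365.49 + 1304.04 + 276.76 + 1652.40 = 13690.05
Landed cost (B) = invoice 98370.92 + 13690.05 + duty 17630.10 = 129691.07
Difference = |135416.63 − 129691.07| = 5725.56

Supplier B is cheaper by SGD 5725.56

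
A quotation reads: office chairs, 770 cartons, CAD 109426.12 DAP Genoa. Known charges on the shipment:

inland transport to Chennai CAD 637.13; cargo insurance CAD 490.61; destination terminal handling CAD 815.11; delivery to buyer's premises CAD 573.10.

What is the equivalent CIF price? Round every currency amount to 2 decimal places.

Not relevant to the conversion: insurance, inland to port — on the seller under both DAP and CIF; already in the DAP price and stays in the CIF price.
From DAP to CIF, the seller no longer bears: destination terminal, delivery.
CIF price = 109426.12 − 815.11 − 573.10 = 108037.91

CIF price: CAD 108037.91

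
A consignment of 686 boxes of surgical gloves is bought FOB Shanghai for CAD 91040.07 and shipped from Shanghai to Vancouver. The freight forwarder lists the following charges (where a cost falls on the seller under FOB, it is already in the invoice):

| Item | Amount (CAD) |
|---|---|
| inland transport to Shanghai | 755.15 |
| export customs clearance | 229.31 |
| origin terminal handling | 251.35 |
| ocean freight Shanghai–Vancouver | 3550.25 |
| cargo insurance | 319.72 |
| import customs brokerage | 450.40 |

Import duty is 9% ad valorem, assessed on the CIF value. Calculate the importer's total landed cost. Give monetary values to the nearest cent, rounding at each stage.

Total landed cost: CAD 103902.34

FOB: the seller bears costs until goods are on board at the origin port; the buyer bears freight, insurance and all costs thereafter.
Already in the invoice (seller's account under FOB): inland to port, export clearance, origin terminal — exclude.
CIF value = FOB price + freight + insurance = 91040.07 + 3550.25 + 319.72 = 94910.04
Import duty = 94910.04 × 9% = 8541.90
Buyer bears: freight 3550.25 + insurance 319.72 + brokerage 450.40 + duty 8541.90 = 12862.27
Landed cost = invoice 91040.07 + 12862.27 = 103902.34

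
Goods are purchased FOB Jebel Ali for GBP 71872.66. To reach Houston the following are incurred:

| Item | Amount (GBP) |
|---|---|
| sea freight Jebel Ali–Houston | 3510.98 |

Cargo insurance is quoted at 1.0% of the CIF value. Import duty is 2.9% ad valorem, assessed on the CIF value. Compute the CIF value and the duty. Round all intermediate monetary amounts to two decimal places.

CIF value: GBP 76145.09; import duty: GBP 2208.21

Let C be the CIF value. C = FOB price + freight + 1.0% × C
C − 1.0% × C = 71872.66 + 3510.98
0.99 × C = 75383.64
C = 75383.64 / 0.99 = 76145.09
Insurance premium = 1.0% × 76145.09 = 761.45
Import duty = 76145.09 × 2.9% = 2208.21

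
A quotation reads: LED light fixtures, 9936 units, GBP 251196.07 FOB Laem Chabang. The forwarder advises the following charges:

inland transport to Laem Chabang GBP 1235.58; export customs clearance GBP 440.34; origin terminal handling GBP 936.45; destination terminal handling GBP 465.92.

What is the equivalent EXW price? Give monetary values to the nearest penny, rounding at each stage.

Not relevant to the conversion: destination terminal — on the buyer under both terms; not part of either seller's price.
From FOB to EXW, the seller no longer bears: inland to port, export clearance, origin terminal.
EXW price = 251196.07 − 1235.58 − 440.34 − 936.45 = 248583.70

EXW price: GBP 248583.70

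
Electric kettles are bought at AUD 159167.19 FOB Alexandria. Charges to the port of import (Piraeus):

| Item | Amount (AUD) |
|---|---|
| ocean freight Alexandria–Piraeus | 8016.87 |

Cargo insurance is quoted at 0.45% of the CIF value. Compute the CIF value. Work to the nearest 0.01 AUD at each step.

Let C be the CIF value. C = FOB price + freight + 0.45% × C
C − 0.45% × C = 159167.19 + 8016.87
0.9955 × C = 167184.06
C = 167184.06 / 0.9955 = 167939.79
Insurance premium = 0.45% × 167939.79 = 755.73

CIF value: AUD 167939.79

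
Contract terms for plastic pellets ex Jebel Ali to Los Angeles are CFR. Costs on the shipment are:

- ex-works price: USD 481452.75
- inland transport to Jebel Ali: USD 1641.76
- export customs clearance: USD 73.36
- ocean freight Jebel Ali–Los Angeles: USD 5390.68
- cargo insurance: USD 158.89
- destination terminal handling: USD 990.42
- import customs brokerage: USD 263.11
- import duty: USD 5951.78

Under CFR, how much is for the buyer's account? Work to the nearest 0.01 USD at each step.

Buyer's account: USD 7364.20

CFR: the seller pays costs through ocean freight to the destination port, but not insurance.
Seller's account: goods 481452.75 + inland to port 1641.76 + export clearance 73.36 + freight 5390.68 = 488558.55
Buyer's account: insurance 158.89 + destination terminal 990.42 + brokerage 263.11 + duty 5951.78 = 7364.20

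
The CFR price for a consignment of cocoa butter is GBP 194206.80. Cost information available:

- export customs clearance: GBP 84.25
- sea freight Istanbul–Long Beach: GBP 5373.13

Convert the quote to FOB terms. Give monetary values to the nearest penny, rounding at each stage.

FOB price: GBP 188833.67

Not relevant to the conversion: export clearance — on the seller under both CFR and FOB; already in the CFR price and stays in the FOB price.
From CFR to FOB, the seller no longer bears: freight.
FOB price = 194206.80 − 5373.13 = 188833.67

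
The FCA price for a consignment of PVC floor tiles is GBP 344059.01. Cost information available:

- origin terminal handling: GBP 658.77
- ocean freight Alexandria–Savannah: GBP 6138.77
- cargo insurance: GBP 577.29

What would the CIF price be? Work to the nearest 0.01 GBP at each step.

From FCA to CIF, the seller additionally bears: origin terminal, freight, insurance.
CIF price = 344059.01 + 658.77 + 6138.77 + 577.29 = 351433.84

CIF price: GBP 351433.84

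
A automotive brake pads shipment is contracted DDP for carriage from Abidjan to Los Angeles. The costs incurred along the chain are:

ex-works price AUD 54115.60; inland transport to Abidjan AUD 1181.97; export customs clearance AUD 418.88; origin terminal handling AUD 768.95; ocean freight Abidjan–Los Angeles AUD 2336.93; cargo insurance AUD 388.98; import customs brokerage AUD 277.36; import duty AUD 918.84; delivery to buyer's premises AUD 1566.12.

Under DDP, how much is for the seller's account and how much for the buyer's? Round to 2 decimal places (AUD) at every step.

Seller: AUD 61973.63; buyer: AUD 0.00

DDP: the seller bears all costs including import duty.
Seller's account: goods 54115.60 + inland to port 1181.97 + export clearance 418.88 + origin terminal 768.95 + freight 2336.93 + insurance 388.98 + brokerage 277.36 + duty 918.84 + delivery 1566.12 = 61973.63
Buyer's account: 0.00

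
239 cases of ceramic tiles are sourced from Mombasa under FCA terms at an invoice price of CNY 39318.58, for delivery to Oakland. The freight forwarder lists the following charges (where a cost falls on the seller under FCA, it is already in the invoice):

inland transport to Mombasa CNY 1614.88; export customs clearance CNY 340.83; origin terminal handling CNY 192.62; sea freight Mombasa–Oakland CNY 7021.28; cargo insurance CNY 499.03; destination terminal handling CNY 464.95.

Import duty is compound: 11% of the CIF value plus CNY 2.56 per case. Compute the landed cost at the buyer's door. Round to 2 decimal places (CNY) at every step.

FCA: the seller delivers export-cleared goods to the carrier; the buyer bears costs from that point.
Already in the invoice (seller's account under FCA): inland to port, export clearance — exclude.
CIF value = FCA price + origin terminal + freight + insurance = 39318.58 + 192.62 + 7021.28 + 499.03 = 47031.51
Ad valorem component: 47031.51 × 11% = 5173.47
Specific component: 239 × 2.56 = 611.84
Import duty = 5173.47 + 611.84 = 5785.31
Buyer bears: origin terminal 192.62 + freight 7021.28 + insurance 499.03 + destination terminal 464.95 + duty 5785.31 = 13963.19
Landed cost = invoice 39318.58 + 13963.19 = 53281.77

Total landed cost: CNY 53281.77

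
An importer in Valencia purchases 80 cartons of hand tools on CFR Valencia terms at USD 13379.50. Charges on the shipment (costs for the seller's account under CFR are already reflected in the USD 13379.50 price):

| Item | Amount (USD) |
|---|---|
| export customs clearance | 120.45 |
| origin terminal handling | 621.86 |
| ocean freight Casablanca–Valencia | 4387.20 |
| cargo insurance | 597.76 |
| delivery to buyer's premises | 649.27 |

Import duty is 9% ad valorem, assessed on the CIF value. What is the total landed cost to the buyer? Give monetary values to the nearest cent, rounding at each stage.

CFR: the seller pays costs through ocean freight to the destination port, but not insurance.
Already in the invoice (seller's account under CFR): export clearance, origin terminal, freight — exclude.
CIF value = CFR price + insurance = 13379.50 + 597.76 = 13977.26
Import duty = 13977.26 × 9% = 1257.95
Buyer bears: insurance 597.76 + delivery 649.27 + duty 1257.95 = 2504.98
Landed cost = invoice 13379.50 + 2504.98 = 15884.48

Total landed cost: USD 15884.48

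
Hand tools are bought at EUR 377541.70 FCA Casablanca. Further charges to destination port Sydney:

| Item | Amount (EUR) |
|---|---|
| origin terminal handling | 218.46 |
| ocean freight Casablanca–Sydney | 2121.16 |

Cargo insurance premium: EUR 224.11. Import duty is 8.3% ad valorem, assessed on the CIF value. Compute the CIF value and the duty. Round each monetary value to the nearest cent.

CIF value: EUR 380105.43; import duty: EUR 31548.75

CIF = FCA price + pre-shipment costs + freight + insurance
CIF = 377541.70 + 218.46 + 2121.16 + 224.11 = 380105.43
Import duty = 380105.43 × 8.3% = 31548.75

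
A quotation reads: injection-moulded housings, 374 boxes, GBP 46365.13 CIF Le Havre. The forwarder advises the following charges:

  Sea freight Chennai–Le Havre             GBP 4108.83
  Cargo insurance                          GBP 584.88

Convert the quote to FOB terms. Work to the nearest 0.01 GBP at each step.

From CIF to FOB, the seller no longer bears: freight, insurance.
FOB price = 46365.13 − 4108.83 − 584.88 = 41671.42

FOB price: GBP 41671.42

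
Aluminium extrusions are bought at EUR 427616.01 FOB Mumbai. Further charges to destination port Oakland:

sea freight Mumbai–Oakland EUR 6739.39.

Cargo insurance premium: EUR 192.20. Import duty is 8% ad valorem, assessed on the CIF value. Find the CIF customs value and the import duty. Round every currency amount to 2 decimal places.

CIF = FOB price + freight + insurance
CIF = 427616.01 + 6739.39 + 192.20 = 434547.60
Import duty = 434547.60 × 8% = 34763.81

CIF value: EUR 434547.60; import duty: EUR 34763.81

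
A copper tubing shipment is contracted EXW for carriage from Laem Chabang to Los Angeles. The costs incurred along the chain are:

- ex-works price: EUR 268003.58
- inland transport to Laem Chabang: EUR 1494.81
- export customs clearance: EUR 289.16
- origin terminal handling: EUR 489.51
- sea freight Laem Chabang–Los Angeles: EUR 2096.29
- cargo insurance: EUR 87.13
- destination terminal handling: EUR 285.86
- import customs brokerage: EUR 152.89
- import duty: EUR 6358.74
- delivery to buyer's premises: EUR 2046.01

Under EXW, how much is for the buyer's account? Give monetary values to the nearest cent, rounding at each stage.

EXW: the seller makes goods available at their premises; the buyer bears all onward costs.
Seller's account: goods 268003.58 = 268003.58
Buyer's account: inland to port 1494.81 + export clearance 289.16 + origin terminal 489.51 + freight 2096.29 + insurance 87.13 + destination terminal 285.86 + brokerage 152.89 + duty 6358.74 + delivery 2046.01 = 13300.40

Buyer's account: EUR 13300.40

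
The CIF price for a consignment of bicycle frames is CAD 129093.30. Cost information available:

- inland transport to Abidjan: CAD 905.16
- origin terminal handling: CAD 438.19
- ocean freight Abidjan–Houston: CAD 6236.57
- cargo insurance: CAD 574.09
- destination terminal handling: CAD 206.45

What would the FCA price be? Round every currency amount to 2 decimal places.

FCA price: CAD 121844.45

Not relevant to the conversion: inland to port — on the seller under both CIF and FCA; already in the CIF price and stays in the FCA price. destination terminal — on the buyer under both terms; not part of either seller's price.
From CIF to FCA, the seller no longer bears: origin terminal, freight, insurance.
FCA price = 129093.30 − 438.19 − 6236.57 − 574.09 = 121844.45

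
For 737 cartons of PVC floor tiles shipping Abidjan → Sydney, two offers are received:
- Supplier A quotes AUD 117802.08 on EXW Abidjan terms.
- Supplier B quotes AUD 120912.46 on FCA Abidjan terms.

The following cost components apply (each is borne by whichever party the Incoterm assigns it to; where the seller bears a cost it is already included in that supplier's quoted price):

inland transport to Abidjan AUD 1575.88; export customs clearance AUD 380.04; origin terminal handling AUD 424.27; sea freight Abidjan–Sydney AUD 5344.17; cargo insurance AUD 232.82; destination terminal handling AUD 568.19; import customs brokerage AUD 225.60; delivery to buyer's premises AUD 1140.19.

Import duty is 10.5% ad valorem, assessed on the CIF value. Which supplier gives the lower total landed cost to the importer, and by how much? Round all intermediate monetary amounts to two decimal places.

Supplier A (EXW):
CIF value = EXW price + inland to port + export clearance + origin terminal + freight + insurance = 117802.08 + 1575.88 + 380.04 + 424.27 + 5344.17 + 232.82 = 125759.26
Import duty = 125759.26 × 10.5% = 13204.72
Buyer bears (A): 1575.88 + 380.04 + 424.27 + 5344.17 + 232.82 + 568.19 + 225.60 + 1140.19 = 9891.16
Landed cost (A) = invoice 117802.08 + 9891.16 + duty 13204.72 = 140897.96
Supplier B (FCA):
CIF value = FCA price + origin terminal + freight + insurance = 120912.46 + 424.27 + 5344.17 + 232.82 = 126913.72
Import duty = 126913.72 × 10.5% = 13325.94
Buyer bears (B): 424.27 + 5344.17 + 232.82 + 568.19 + 225.60 + 1140.19 = 7935.24
Landed cost (B) = invoice 120912.46 + 7935.24 + duty 13325.94 = 142173.64
Difference = |140897.96 − 142173.64| = 1275.68

Supplier A is cheaper by AUD 1275.68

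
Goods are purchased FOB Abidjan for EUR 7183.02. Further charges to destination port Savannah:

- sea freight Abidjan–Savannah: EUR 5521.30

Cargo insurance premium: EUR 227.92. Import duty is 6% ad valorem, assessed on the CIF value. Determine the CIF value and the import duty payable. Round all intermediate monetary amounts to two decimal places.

CIF value: EUR 12932.24; import duty: EUR 775.93

CIF = FOB price + freight + insurance
CIF = 7183.02 + 5521.30 + 227.92 = 12932.24
Import duty = 12932.24 × 6% = 775.93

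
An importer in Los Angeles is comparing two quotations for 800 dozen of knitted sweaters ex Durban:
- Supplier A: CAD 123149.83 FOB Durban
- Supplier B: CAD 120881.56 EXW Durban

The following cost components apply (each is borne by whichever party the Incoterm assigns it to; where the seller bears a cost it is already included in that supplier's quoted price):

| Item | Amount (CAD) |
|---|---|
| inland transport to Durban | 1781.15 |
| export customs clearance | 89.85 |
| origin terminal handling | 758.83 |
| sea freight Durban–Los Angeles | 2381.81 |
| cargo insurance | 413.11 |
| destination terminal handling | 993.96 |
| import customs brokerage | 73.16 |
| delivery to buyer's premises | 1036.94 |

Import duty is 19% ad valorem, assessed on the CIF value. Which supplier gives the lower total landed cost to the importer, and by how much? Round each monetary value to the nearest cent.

Supplier A is cheaper by CAD 430.26

Supplier A (FOB):
CIF value = FOB price + freight + insurance = 123149.83 + 2381.81 + 413.11 = 125944.75
Import duty = 125944.75 × 19% = 23929.50
Buyer bears (A): 2381.81 + 413.11 + 993.96 + 73.16 + 1036.94 = 4898.98
Landed cost (A) = invoice 123149.83 + 4898.98 + duty 23929.50 = 151978.31
Supplier B (EXW):
CIF value = EXW price + inland to port + export clearance + origin terminal + freight + insurance = 120881.56 + 1781.15 + 89.85 + 758.83 + 2381.81 + 413.11 = 126306.31
Import duty = 126306.31 × 19% = 23998.20
Buyer bears (B): 1781.15 + 89.85 + 758.83 + 2381.81 + 413.11 + 993.96 + 73.16 + 1036.94 = 7528.81
Landed cost (B) = invoice 120881.56 + 7528.81 + duty 23998.20 = 152408.57
Difference = |151978.31 − 152408.57| = 430.26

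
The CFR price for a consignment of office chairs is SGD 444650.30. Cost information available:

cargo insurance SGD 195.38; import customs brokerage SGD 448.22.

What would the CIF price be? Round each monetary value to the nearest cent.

CIF price: SGD 444845.68

Not relevant to the conversion: brokerage — on the buyer under both terms; not part of either seller's price.
From CFR to CIF, the seller additionally bears: insurance.
CIF price = 444650.30 + 195.38 = 444845.68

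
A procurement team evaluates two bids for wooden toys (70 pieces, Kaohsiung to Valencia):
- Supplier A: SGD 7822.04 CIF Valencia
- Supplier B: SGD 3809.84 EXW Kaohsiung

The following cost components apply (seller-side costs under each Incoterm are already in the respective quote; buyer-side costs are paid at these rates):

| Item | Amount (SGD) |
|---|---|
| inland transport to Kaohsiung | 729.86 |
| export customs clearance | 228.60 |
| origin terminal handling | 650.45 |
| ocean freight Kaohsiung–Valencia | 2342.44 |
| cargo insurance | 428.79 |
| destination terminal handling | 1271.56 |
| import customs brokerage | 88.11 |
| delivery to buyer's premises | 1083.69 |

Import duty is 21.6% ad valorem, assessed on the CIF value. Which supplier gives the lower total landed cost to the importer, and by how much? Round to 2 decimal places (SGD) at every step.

Supplier A (CIF):
The CIF price already equals the CIF value: 7822.04
Import duty = 7822.04 × 21.6% = 1689.56
Buyer bears (A): 1271.56 + 88.11 + 1083.69 = 2443.36
Landed cost (A) = invoice 7822.04 + 2443.36 + duty 1689.56 = 11954.96
Supplier B (EXW):
CIF value = EXW price + inland to port + export clearance + origin terminal + freight + insurance = 3809.84 + 729.86 + 228.60 + 650.45 + 2342.44 + 428.79 = 8189.98
Import duty = 8189.98 × 21.6% = 1769.04
Buyer bears (B): 729.86 + 228.60 + 650.45 + 2342.44 + 428.79 + 1271.56 + 88.11 + 1083.69 = 6823.50
Landed cost (B) = invoice 3809.84 + 6823.50 + duty 1769.04 = 12402.38
Difference = |11954.96 − 12402.38| = 447.42

Supplier A is cheaper by SGD 447.42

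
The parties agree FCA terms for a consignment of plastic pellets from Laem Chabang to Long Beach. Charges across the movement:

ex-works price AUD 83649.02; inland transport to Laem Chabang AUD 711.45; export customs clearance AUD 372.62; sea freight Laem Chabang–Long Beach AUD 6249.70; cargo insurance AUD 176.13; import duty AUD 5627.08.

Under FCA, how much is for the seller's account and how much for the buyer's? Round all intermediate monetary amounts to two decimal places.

FCA: the seller delivers export-cleared goods to the carrier; the buyer bears costs from that point.
Seller's account: goods 83649.02 + inland to port 711.45 + export clearance 372.62 = 84733.09
Buyer's account: freight 6249.70 + insurance 176.13 + duty 5627.08 = 12052.91

Seller: AUD 84733.09; buyer: AUD 12052.91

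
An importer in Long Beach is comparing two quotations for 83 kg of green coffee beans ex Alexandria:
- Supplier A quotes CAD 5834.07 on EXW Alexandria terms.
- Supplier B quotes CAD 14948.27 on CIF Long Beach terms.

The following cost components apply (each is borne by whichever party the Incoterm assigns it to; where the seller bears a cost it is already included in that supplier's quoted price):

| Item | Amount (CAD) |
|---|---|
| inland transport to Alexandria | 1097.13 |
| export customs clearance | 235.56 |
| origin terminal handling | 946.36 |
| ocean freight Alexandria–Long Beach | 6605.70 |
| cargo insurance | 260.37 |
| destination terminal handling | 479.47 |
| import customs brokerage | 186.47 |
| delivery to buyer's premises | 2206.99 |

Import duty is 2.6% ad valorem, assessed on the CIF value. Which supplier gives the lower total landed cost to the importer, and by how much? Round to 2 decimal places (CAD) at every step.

Supplier A (EXW):
CIF value = EXW price + inland to port + export clearance + origin terminal + freight + insurance = 5834.07 + 1097.13 + 235.56 + 946.36 + 6605.70 + 260.37 = 14979.19
Import duty = 14979.19 × 2.6% = 389.46
Buyer bears (A): 1097.13 + 235.56 + 946.36 + 6605.70 + 260.37 + 479.47 + 186.47 + 2206.99 = 12018.05
Landed cost (A) = invoice 5834.07 + 12018.05 + duty 389.46 = 18241.58
Supplier B (CIF):
The CIF price already equals the CIF value: 14948.27
Import duty = 14948.27 × 2.6% = 388.66
Buyer bears (B): 479.47 + 186.47 + 2206.99 = 2872.93
Landed cost (B) = invoice 14948.27 + 2872.93 + duty 388.66 = 18209.86
Difference = |18241.58 − 18209.86| = 31.72

Supplier B is cheaper by CAD 31.72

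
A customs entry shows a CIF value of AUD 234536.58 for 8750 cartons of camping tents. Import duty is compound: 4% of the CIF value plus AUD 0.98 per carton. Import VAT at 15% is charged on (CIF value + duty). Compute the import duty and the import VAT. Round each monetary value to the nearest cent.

Ad valorem component: 234536.58 × 4% = 9381.46
Specific component: 8750 × 0.98 = 8575.00
Import duty = 9381.46 + 8575.00 = 17956.46
VAT base = CIF + duty = 234536.58 + 17956.46 = 252493.04
Import VAT = 252493.04 × 15% = 37873.96

Import duty: AUD 17956.46; import VAT: AUD 37873.96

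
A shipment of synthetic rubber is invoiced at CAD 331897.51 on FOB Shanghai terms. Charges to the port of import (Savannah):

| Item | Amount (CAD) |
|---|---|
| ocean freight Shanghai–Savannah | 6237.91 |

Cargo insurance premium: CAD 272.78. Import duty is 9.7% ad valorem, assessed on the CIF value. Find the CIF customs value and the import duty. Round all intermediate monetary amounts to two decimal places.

CIF value: CAD 338408.20; import duty: CAD 32825.60

CIF = FOB price + freight + insurance
CIF = 331897.51 + 6237.91 + 272.78 = 338408.20
Import duty = 338408.20 × 9.7% = 32825.60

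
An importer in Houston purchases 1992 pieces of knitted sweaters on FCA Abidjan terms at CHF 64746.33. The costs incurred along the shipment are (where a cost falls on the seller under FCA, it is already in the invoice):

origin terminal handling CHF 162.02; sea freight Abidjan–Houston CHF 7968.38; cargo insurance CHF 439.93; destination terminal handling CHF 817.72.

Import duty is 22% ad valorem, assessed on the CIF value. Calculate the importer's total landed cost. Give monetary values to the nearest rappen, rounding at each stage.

Total landed cost: CHF 90264.05

FCA: the seller delivers export-cleared goods to the carrier; the buyer bears costs from that point.
CIF value = FCA price + origin terminal + freight + insurance = 64746.33 + 162.02 + 7968.38 + 439.93 = 73316.66
Import duty = 73316.66 × 22% = 16129.67
Buyer bears: origin terminal 162.02 + freight 7968.38 + insurance 439.93 + destination terminal 817.72 + duty 16129.67 = 25517.72
Landed cost = invoice 64746.33 + 25517.72 = 90264.05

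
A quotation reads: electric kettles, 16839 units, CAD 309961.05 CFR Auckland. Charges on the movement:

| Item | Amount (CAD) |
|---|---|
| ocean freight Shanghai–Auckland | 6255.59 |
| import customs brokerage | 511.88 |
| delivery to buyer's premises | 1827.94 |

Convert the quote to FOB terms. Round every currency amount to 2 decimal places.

Not relevant to the conversion: delivery, brokerage — on the buyer under both terms; not part of either seller's price.
From CFR to FOB, the seller no longer bears: freight.
FOB price = 309961.05 − 6255.59 = 303705.46

FOB price: CAD 303705.46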